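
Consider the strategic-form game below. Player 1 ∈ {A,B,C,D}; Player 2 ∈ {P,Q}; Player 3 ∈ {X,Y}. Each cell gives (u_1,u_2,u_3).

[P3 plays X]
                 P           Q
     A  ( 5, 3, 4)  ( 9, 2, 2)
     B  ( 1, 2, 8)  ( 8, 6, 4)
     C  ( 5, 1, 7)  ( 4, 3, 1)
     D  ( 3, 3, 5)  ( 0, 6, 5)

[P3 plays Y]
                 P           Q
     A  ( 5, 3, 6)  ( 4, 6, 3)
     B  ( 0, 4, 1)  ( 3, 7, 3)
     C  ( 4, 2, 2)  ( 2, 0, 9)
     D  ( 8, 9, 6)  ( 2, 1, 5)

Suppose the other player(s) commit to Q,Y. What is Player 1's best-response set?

u_1(A vs Q,Y) = 4
u_1(B vs Q,Y) = 3
u_1(C vs Q,Y) = 2
u_1(D vs Q,Y) = 2
max payoff 4 at {A}

argmax u_1 = {A}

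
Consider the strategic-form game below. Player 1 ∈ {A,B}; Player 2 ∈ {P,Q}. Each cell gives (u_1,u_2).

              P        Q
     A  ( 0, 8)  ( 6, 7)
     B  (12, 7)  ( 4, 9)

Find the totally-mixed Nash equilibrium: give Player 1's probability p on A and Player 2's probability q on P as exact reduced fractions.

(p,q) = (2/3, 1/7)

P1 indiff ⇒ q·0+(1-q)·6 = q·12+(1-q)·4 ⇒ q(-12) = (1-q)(-2) ⇒ q = 1/7
P2 indiff ⇒ p·8+(1-p)·7 = p·7+(1-p)·9 ⇒ p(1) = (1-p)(2) ⇒ p = 2/3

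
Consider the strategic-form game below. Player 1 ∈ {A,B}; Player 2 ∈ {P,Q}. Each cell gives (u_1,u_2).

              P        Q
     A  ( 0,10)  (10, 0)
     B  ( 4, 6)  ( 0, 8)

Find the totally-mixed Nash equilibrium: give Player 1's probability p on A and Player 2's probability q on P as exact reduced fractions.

P1 indiff ⇒ q·0+(1-q)·10 = q·4+(1-q)·0 ⇒ q(-4) = (1-q)(-10) ⇒ q = 5/7
P2 indiff ⇒ p·10+(1-p)·6 = p·0+(1-p)·8 ⇒ p(10) = (1-p)(2) ⇒ p = 1/6

(p,q) = (1/6, 5/7)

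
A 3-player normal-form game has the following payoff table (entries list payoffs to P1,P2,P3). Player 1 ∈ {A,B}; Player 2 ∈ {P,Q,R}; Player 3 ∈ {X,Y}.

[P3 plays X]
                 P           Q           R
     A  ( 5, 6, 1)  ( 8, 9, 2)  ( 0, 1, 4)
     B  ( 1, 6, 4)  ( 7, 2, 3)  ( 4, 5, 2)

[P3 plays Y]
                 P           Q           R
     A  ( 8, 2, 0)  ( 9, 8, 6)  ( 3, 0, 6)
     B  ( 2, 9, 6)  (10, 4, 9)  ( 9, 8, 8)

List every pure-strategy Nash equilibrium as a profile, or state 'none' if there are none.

Equilibria: none

(A,P,X): not NE [P2→Q gives 9>6]
(A,P,Y): not NE [P2→Q gives 8>2; P3→X gives 1>0]
(A,Q,X): not NE [P3→Y gives 6>2]
(A,Q,Y): not NE [P1→B gives 10>9]
(A,R,X): not NE [P1→B gives 4>0; P2→Q gives 9>1; P3→Y gives 6>4]
(A,R,Y): not NE [P1→B gives 9>3; P2→Q gives 8>0]
(B,P,X): not NE [P1→A gives 5>1; P3→Y gives 6>4]
(B,P,Y): not NE [P1→A gives 8>2]
(B,Q,X): not NE [P1→A gives 8>7; P2→P gives 6>2; P3→Y gives 9>3]
(B,Q,Y): not NE [P2→P gives 9>4]
(B,R,X): not NE [P2→P gives 6>5; P3→Y gives 8>2]
(B,R,Y): not NE [P2→P gives 9>8]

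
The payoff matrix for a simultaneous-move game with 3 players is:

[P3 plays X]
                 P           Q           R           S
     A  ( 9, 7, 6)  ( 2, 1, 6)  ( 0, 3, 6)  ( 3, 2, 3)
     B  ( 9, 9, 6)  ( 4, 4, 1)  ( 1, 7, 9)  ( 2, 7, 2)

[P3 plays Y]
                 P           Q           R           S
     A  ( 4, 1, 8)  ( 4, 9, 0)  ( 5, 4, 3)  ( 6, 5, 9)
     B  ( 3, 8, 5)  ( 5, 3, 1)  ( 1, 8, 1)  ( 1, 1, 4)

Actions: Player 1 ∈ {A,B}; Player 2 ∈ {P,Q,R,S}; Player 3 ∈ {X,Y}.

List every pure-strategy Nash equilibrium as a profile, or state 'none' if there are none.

(A,P,X): not NE [P3→Y gives 8>6]
(A,P,Y): not NE [P2→Q gives 9>1]
(A,Q,X): not NE [P1→B gives 4>2; P2→P gives 7>1]
(A,Q,Y): not NE [P1→B gives 5>4; P3→X gives 6>0]
(A,R,X): not NE [P1→B gives 1>0; P2→P gives 7>3]
(A,R,Y): not NE [P2→Q gives 9>4; P3→X gives 6>3]
(A,S,X): not NE [P2→P gives 7>2; P3→Y gives 9>3]
(A,S,Y): not NE [P2→Q gives 9>5]
(B,P,X): NE
(B,P,Y): not NE [P1→A gives 4>3; P3→X gives 6>5]
(B,Q,X): not NE [P2→P gives 9>4]
(B,Q,Y): not NE [P2→R gives 8>3]
(B,R,X): not NE [P2→P gives 9>7]
(B,R,Y): not NE [P1→A gives 5>1; P3→X gives 9>1]
(B,S,X): not NE [P1→A gives 3>2; P2→P gives 9>7; P3→Y gives 4>2]
(B,S,Y): not NE [P1→A gives 6>1; P2→R gives 8>1]

Nash profiles: (B,P,X)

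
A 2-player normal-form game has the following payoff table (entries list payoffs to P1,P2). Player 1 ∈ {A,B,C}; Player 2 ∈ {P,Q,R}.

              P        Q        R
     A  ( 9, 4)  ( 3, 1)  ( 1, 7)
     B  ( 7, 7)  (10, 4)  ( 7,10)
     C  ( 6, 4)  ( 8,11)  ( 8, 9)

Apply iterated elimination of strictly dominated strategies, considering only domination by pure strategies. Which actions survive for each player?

P2 drop P (R beats it: A:7>4 B:10>7 C:9>4)
P1 drop A (B beats it: Q:10>3 R:7>1)
P1→{B,C} P2→{Q,R}

Remaining: P1:{B,C} P2:{Q,R}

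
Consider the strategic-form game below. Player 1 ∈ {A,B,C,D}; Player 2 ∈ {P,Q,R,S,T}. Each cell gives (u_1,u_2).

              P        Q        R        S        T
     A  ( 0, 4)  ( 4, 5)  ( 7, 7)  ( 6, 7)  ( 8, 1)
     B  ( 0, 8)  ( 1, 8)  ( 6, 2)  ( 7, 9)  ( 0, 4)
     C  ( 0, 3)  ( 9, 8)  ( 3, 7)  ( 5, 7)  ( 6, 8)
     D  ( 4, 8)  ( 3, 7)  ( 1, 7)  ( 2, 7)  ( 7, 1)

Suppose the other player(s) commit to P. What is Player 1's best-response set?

BR_1 = {D}

u_1(A vs P) = 0
u_1(B vs P) = 0
u_1(C vs P) = 0
u_1(D vs P) = 4
max payoff 4 at {D}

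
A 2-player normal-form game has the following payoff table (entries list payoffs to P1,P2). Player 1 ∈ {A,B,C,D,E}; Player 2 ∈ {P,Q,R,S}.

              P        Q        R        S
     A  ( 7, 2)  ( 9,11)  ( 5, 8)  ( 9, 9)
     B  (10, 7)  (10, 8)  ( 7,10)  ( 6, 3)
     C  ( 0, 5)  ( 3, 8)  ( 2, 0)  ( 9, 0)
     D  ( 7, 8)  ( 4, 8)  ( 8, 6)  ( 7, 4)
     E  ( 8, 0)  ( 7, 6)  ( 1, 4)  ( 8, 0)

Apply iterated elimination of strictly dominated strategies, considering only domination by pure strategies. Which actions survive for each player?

Remaining: P1:{B,D} P2:{P,Q,R}

P2 drop S (Q beats it: A:11>9 B:8>3 C:8>0 D:8>4 E:6>0)
P1 drop A (B beats it: P:10>7 Q:10>9 R:7>5)
P1 drop C (B beats it: P:10>0 Q:10>3 R:7>2)
P1 drop E (B beats it: P:10>8 Q:10>7 R:7>1)
P1→{B,D} P2→{P,Q,R}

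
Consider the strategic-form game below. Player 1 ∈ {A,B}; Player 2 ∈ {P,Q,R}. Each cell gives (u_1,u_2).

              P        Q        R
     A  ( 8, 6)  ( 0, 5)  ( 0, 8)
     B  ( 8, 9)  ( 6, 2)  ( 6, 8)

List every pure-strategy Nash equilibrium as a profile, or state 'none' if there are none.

(A,P): not NE [P2→R gives 8>6]
(A,Q): not NE [P1→B gives 6>0; P2→R gives 8>5]
(A,R): not NE [P1→B gives 6>0]
(B,P): NE
(B,Q): not NE [P2→P gives 9>2]
(B,R): not NE [P2→P gives 9>8]

Nash profiles: (B,P)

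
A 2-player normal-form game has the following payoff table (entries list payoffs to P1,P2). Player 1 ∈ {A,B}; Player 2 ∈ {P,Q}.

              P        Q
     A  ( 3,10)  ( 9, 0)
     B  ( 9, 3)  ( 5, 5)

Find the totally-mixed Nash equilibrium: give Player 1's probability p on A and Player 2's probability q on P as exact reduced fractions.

(p,q) = (1/6, 2/5)

P1 indiff ⇒ q·3+(1-q)·9 = q·9+(1-q)·5 ⇒ q(-6) = (1-q)(-4) ⇒ q = 2/5
P2 indiff ⇒ p·10+(1-p)·3 = p·0+(1-p)·5 ⇒ p(10) = (1-p)(2) ⇒ p = 1/6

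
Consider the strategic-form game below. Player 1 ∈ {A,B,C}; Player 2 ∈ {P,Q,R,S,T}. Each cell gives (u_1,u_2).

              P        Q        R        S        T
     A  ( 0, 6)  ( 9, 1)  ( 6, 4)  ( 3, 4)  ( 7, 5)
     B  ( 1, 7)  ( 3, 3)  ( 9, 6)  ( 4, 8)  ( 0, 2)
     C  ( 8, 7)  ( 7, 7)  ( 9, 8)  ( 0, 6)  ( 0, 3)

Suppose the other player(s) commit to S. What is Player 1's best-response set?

u_1(A vs S) = 3
u_1(B vs S) = 4
u_1(C vs S) = 0
max payoff 4 at {B}

P1 best: {B}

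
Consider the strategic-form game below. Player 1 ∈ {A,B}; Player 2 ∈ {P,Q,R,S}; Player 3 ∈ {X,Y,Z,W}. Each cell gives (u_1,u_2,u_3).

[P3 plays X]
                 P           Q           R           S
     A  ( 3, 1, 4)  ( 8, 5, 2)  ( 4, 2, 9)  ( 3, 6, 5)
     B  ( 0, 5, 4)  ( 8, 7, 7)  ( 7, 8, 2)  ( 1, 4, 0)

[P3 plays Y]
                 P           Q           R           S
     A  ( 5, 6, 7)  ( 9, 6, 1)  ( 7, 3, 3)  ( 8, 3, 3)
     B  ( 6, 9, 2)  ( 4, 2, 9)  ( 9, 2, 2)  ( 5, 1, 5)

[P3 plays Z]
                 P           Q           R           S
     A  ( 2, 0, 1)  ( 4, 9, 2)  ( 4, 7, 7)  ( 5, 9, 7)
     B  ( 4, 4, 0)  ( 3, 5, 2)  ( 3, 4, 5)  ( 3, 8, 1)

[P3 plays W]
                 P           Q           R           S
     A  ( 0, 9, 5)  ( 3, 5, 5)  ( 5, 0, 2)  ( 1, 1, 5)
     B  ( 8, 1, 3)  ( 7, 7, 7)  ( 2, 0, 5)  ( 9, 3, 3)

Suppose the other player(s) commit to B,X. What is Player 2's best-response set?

argmax u_2 = {R}

u_2(P vs B,X) = 5
u_2(Q vs B,X) = 7
u_2(R vs B,X) = 8
u_2(S vs B,X) = 4
max payoff 8 at {R}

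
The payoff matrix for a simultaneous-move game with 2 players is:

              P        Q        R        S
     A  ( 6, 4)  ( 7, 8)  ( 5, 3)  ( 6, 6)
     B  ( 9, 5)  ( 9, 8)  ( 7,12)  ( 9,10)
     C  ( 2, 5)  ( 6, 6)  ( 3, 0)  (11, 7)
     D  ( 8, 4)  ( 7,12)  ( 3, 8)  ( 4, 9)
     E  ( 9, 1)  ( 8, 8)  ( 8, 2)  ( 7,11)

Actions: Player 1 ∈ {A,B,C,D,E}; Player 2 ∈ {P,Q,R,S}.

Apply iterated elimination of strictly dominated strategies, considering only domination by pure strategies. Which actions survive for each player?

P1 drop A (B beats it: P:9>6 Q:9>7 R:7>5 S:9>6)
P1 drop D (B beats it: P:9>8 Q:9>7 R:7>3 S:9>4)
P2 drop P (Q beats it: B:8>5 C:6>5 E:8>1)
P2 drop Q (S beats it: B:10>8 C:7>6 E:11>8)
P1→{B,C,E} P2→{R,S}

Survivors P1:{B,C,E} P2:{R,S}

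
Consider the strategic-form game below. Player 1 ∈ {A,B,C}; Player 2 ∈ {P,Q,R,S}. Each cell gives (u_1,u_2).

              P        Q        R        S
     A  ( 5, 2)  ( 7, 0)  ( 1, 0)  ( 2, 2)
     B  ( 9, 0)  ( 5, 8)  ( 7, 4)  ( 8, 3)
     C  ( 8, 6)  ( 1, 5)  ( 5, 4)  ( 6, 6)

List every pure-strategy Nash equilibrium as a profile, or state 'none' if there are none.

(A,P): not NE [P1→B gives 9>5]
(A,Q): not NE [P2→S gives 2>0]
(A,R): not NE [P1→B gives 7>1; P2→S gives 2>0]
(A,S): not NE [P1→B gives 8>2]
(B,P): not NE [P2→Q gives 8>0]
(B,Q): not NE [P1→A gives 7>5]
(B,R): not NE [P2→Q gives 8>4]
(B,S): not NE [P2→Q gives 8>3]
(C,P): not NE [P1→B gives 9>8]
(C,Q): not NE [P1→A gives 7>1; P2→S gives 6>5]
(C,R): not NE [P1→B gives 7>5; P2→S gives 6>4]
(C,S): not NE [P1→B gives 8>6]

PSNE: ∅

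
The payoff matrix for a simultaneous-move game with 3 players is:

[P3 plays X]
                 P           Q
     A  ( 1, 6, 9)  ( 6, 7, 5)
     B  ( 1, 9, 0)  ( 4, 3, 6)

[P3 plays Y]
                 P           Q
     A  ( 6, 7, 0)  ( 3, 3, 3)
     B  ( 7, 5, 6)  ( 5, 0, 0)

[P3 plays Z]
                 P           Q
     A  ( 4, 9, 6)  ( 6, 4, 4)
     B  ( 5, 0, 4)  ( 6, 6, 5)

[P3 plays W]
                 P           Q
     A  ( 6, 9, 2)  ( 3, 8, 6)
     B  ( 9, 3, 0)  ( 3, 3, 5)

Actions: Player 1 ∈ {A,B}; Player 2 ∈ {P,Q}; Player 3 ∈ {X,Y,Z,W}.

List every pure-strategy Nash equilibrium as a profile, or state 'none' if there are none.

Nash profiles: (B,P,Y)

(A,P,X): not NE [P2→Q gives 7>6]
(A,P,Y): not NE [P1→B gives 7>6; P3→X gives 9>0]
(A,P,Z): not NE [P1→B gives 5>4; P3→X gives 9>6]
(A,P,W): not NE [P1→B gives 9>6; P3→X gives 9>2]
(A,Q,X): not NE [P3→W gives 6>5]
(A,Q,Y): not NE [P1→B gives 5>3; P2→P gives 7>3; P3→W gives 6>3]
(A,Q,Z): not NE [P2→P gives 9>4; P3→W gives 6>4]
(A,Q,W): not NE [P2→P gives 9>8]
(B,P,X): not NE [P3→Y gives 6>0]
(B,P,Y): NE
(B,P,Z): not NE [P2→Q gives 6>0; P3→Y gives 6>4]
(B,P,W): not NE [P3→Y gives 6>0]
(B,Q,X): not NE [P1→A gives 6>4; P2→P gives 9>3]
(B,Q,Y): not NE [P2→P gives 5>0; P3→X gives 6>0]
(B,Q,Z): not NE [P3→X gives 6>5]
(B,Q,W): not NE [P3→X gives 6>5]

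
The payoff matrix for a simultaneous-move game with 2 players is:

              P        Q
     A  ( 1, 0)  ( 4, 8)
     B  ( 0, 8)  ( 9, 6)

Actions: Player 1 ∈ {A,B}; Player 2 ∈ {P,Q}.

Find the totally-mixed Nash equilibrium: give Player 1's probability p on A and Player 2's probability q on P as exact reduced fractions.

(p,q) = (1/5, 5/6)

P1 indiff ⇒ q·1+(1-q)·4 = q·0+(1-q)·9 ⇒ q(1) = (1-q)(5) ⇒ q = 5/6
P2 indiff ⇒ p·0+(1-p)·8 = p·8+(1-p)·6 ⇒ p(-8) = (1-p)(-2) ⇒ p = 1/5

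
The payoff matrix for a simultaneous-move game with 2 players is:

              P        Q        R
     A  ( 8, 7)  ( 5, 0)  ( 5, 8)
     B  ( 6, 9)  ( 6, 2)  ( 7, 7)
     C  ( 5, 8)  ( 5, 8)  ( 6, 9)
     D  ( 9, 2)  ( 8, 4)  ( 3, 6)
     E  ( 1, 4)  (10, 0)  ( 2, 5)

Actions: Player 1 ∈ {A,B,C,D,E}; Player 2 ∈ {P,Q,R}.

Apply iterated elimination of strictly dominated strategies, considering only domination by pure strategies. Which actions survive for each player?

IESDS → P1:{A,B,D} P2:{P,R}

P1 drop C (B beats it: P:6>5 Q:6>5 R:7>6)
P2 drop Q (R beats it: A:8>0 B:7>2 D:6>4 E:5>0)
P1 drop E (A beats it: P:8>1 R:5>2)
P1→{A,B,D} P2→{P,R}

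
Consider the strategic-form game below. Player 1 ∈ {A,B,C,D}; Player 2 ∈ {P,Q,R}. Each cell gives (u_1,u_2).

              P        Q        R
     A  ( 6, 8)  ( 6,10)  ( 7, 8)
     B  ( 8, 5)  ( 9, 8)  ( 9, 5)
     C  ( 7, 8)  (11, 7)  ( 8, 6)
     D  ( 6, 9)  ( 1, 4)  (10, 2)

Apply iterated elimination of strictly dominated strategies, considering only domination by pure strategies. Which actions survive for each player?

Remaining: P1:{B,C} P2:{P,Q}

P1 drop A (B beats it: P:8>6 Q:9>6 R:9>7)
P2 drop R (Q beats it: B:8>5 C:7>6 D:4>2)
P1 drop D (B beats it: P:8>6 Q:9>1)
P1→{B,C} P2→{P,Q}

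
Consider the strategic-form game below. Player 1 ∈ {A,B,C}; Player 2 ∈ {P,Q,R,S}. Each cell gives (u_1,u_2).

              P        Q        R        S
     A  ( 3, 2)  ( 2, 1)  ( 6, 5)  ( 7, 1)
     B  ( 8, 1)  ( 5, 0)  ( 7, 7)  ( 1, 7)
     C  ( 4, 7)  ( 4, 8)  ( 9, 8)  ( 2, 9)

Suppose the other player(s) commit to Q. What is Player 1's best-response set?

P1 best: {B}

u_1(A vs Q) = 2
u_1(B vs Q) = 5
u_1(C vs Q) = 4
max payoff 5 at {B}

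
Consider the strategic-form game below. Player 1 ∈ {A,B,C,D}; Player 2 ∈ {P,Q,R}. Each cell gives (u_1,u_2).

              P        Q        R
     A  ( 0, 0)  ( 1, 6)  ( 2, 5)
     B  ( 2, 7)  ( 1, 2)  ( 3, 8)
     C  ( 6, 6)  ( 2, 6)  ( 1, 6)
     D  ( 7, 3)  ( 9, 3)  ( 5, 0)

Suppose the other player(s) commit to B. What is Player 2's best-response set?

u_2(P vs B) = 7
u_2(Q vs B) = 2
u_2(R vs B) = 8
max payoff 8 at {R}

P2 best: {R}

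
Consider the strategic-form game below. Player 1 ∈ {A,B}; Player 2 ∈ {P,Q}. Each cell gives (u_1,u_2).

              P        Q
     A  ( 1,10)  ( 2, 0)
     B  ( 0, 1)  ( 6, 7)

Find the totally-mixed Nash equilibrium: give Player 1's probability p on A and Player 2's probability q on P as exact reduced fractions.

P1 indiff ⇒ q·1+(1-q)·2 = q·0+(1-q)·6 ⇒ q(1) = (1-q)(4) ⇒ q = 4/5
P2 indiff ⇒ p·10+(1-p)·1 = p·0+(1-p)·7 ⇒ p(10) = (1-p)(6) ⇒ p = 3/8

P1 mixes 3/8 on A; P2 mixes 4/5 on P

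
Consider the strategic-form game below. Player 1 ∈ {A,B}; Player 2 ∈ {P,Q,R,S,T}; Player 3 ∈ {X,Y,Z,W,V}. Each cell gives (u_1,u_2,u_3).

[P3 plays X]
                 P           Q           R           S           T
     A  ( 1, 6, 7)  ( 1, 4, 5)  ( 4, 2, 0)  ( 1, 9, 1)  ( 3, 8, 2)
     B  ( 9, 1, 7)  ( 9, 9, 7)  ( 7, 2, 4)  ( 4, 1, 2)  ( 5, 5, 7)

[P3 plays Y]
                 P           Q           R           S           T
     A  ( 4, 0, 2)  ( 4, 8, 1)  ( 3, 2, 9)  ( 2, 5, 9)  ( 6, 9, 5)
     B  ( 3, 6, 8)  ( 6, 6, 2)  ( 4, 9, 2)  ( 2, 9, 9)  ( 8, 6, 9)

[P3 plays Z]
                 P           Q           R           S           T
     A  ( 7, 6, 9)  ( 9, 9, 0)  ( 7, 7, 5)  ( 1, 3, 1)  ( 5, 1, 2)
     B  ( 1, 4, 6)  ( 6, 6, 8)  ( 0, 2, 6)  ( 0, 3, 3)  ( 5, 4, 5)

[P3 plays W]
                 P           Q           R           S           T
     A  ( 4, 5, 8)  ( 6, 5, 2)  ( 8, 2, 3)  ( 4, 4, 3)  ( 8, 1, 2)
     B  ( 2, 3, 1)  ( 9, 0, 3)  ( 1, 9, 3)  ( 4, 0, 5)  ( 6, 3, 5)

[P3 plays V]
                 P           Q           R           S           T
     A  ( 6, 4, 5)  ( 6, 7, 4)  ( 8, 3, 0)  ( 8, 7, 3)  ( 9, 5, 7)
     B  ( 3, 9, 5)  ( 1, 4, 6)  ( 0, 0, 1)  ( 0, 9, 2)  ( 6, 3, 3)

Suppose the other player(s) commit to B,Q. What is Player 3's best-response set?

argmax u_3 = {Z}

u_3(X vs B,Q) = 7
u_3(Y vs B,Q) = 2
u_3(Z vs B,Q) = 8
u_3(W vs B,Q) = 3
u_3(V vs B,Q) = 6
max payoff 8 at {Z}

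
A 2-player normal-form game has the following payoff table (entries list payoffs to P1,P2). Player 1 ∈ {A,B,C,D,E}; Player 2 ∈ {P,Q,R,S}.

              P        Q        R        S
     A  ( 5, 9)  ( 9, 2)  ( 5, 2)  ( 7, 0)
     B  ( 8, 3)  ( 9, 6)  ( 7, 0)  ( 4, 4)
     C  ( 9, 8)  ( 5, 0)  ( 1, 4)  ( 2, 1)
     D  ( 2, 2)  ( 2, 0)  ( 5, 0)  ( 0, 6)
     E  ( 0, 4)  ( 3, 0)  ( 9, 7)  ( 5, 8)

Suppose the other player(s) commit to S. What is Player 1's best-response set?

u_1(A vs S) = 7
u_1(B vs S) = 4
u_1(C vs S) = 2
u_1(D vs S) = 0
u_1(E vs S) = 5
max payoff 7 at {A}

P1 best: {A}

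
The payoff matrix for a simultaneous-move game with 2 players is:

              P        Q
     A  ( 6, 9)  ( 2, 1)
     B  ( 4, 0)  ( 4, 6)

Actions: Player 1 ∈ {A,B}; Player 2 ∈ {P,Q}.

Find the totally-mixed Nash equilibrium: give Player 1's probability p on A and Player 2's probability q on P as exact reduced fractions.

P1 indiff ⇒ q·6+(1-q)·2 = q·4+(1-q)·4 ⇒ q(2) = (1-q)(2) ⇒ q = 1/2
P2 indiff ⇒ p·9+(1-p)·0 = p·1+(1-p)·6 ⇒ p(8) = (1-p)(6) ⇒ p = 3/7

p=3/7, q=1/2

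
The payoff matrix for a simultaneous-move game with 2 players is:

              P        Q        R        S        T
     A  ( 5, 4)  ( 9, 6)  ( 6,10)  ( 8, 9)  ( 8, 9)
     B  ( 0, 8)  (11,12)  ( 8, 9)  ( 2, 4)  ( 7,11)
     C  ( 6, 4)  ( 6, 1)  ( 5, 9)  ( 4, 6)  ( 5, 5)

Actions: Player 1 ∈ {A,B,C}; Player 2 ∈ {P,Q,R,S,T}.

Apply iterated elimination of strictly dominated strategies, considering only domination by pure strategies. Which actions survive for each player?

Remaining: P1:{A,B} P2:{Q,R,T}

P2 drop P (R beats it: A:10>4 B:9>8 C:9>4)
P1 drop C (A beats it: Q:9>6 R:6>5 S:8>4 T:8>5)
P2 drop S (R beats it: A:10>9 B:9>4)
P1→{A,B} P2→{Q,R,T}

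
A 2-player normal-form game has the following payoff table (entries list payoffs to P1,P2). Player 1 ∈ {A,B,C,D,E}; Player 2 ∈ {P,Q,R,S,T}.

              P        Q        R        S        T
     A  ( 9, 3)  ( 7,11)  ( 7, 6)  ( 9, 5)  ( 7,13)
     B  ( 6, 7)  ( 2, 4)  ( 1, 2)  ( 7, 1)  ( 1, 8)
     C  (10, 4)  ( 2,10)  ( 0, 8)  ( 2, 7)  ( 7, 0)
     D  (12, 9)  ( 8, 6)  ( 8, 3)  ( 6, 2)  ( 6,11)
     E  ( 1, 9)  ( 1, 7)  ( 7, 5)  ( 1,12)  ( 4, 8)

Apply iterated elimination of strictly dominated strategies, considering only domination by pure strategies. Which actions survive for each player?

Remaining: P1:{A,C,D} P2:{P,Q,T}

P1 drop B (A beats it: P:9>6 Q:7>2 R:7>1 S:9>7 T:7>1)
P1 drop E (D beats it: P:12>1 Q:8>1 R:8>7 S:6>1 T:6>4)
P2 drop R (Q beats it: A:11>6 C:10>8 D:6>3)
P2 drop S (Q beats it: A:11>5 C:10>7 D:6>2)
P1→{A,C,D} P2→{P,Q,T}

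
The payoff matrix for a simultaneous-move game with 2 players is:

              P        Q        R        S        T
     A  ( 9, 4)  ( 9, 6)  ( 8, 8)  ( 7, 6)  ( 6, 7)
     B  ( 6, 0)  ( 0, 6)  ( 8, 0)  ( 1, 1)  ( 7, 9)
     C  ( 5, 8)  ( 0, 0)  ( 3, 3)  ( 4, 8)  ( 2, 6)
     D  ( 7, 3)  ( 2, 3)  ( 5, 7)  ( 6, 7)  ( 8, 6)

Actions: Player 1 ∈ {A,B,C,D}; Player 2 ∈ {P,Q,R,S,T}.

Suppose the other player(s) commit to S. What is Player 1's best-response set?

BR_1 = {A}

u_1(A vs S) = 7
u_1(B vs S) = 1
u_1(C vs S) = 4
u_1(D vs S) = 6
max payoff 7 at {A}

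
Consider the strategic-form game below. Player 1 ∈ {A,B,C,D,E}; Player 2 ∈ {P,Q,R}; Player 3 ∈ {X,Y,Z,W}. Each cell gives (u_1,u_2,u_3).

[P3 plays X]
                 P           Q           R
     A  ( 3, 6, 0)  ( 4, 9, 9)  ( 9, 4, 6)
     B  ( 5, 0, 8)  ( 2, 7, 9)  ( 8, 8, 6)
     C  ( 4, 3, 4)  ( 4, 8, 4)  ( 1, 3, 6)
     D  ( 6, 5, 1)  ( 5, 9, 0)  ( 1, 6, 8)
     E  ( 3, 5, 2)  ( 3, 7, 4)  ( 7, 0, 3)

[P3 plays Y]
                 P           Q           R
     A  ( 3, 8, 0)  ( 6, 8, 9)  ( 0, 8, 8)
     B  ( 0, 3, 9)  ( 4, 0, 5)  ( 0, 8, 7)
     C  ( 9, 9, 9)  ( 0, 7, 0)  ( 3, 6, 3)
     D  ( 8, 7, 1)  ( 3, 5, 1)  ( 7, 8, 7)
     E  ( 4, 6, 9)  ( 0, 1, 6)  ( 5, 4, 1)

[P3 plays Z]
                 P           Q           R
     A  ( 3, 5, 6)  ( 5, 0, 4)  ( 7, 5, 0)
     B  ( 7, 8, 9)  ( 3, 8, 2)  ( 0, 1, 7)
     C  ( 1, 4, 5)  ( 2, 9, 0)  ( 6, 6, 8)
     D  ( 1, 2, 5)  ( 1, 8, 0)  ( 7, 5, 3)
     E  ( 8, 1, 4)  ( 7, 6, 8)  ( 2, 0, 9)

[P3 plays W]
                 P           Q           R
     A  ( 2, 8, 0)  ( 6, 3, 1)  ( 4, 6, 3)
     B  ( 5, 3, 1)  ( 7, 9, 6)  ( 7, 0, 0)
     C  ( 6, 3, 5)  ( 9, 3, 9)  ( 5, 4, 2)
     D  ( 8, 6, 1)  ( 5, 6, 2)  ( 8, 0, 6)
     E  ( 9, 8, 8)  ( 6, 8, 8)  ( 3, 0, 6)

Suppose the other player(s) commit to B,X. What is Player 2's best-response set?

BR_2 = {R}

u_2(P vs B,X) = 0
u_2(Q vs B,X) = 7
u_2(R vs B,X) = 8
max payoff 8 at {R}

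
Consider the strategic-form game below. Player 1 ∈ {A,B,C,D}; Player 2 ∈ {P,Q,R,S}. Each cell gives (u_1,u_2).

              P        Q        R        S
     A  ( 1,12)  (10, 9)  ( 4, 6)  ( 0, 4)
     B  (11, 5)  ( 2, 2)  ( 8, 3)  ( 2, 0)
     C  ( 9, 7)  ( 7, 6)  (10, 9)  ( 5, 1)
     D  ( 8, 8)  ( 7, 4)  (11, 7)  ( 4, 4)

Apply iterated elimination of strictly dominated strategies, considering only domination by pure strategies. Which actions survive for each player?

P2 drop Q (P beats it: A:12>9 B:5>2 C:7>6 D:8>4)
P1 drop A (B beats it: P:11>1 R:8>4 S:2>0)
P2 drop S (P beats it: B:5>0 C:7>1 D:8>4)
P1→{B,C,D} P2→{P,R}

Remaining: P1:{B,C,D} P2:{P,R}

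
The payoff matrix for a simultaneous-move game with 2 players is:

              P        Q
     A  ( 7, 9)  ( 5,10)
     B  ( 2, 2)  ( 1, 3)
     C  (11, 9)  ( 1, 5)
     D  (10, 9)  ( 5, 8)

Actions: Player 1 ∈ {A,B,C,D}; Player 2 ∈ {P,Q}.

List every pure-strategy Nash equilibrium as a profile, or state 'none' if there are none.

PSNE = {(A,Q), (C,P)}

(A,P): not NE [P1→C gives 11>7; P2→Q gives 10>9]
(A,Q): NE
(B,P): not NE [P1→C gives 11>2; P2→Q gives 3>2]
(B,Q): not NE [P1→D gives 5>1]
(C,P): NE
(C,Q): not NE [P1→D gives 5>1; P2→P gives 9>5]
(D,P): not NE [P1→C gives 11>10]
(D,Q): not NE [P2→P gives 9>8]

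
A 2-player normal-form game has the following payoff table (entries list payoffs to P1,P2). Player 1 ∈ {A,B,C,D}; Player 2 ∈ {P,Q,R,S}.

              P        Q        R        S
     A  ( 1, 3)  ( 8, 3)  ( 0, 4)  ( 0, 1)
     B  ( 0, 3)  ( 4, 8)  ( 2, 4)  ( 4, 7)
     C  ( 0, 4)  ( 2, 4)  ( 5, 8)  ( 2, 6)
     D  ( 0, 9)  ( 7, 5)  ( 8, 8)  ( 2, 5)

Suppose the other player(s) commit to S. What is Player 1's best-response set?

P1 best: {B}

u_1(A vs S) = 0
u_1(B vs S) = 4
u_1(C vs S) = 2
u_1(D vs S) = 2
max payoff 4 at {B}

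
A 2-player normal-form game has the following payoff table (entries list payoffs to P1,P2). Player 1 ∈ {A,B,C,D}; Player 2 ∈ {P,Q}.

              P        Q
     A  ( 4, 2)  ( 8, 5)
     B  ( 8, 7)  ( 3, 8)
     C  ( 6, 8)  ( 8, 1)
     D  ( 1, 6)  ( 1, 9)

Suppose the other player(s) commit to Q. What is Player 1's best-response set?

u_1(A vs Q) = 8
u_1(B vs Q) = 3
u_1(C vs Q) = 8
u_1(D vs Q) = 1
max payoff 8 at {A,C}

BR_1 = {A,C}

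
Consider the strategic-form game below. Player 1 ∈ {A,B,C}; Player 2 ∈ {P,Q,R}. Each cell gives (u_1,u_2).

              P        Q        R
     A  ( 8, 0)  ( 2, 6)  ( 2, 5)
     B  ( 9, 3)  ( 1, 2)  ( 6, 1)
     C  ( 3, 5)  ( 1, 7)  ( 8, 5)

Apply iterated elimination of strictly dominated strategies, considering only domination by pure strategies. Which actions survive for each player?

P2 drop R (Q beats it: A:6>5 B:2>1 C:7>5)
P1 drop C (A beats it: P:8>3 Q:2>1)
P1→{A,B} P2→{P,Q}

IESDS → P1:{A,B} P2:{P,Q}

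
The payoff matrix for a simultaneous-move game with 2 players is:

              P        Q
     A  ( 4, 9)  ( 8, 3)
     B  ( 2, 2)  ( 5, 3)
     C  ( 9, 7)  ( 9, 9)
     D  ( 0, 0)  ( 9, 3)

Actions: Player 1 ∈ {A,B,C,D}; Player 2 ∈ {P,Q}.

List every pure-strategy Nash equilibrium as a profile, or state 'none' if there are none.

Nash profiles: (C,Q), (D,Q)

(A,P): not NE [P1→C gives 9>4]
(A,Q): not NE [P1→D gives 9>8; P2→P gives 9>3]
(B,P): not NE [P1→C gives 9>2; P2→Q gives 3>2]
(B,Q): not NE [P1→D gives 9>5]
(C,P): not NE [P2→Q gives 9>7]
(C,Q): NE
(D,P): not NE [P1→C gives 9>0; P2→Q gives 3>0]
(D,Q): NE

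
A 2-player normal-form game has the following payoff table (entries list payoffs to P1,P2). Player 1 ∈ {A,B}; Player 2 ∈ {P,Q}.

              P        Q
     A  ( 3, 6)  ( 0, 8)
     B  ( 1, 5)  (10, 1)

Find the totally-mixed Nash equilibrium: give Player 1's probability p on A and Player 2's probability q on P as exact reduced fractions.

P1 mixes 2/3 on A; P2 mixes 5/6 on P

P1 indiff ⇒ q·3+(1-q)·0 = q·1+(1-q)·10 ⇒ q(2) = (1-q)(10) ⇒ q = 5/6
P2 indiff ⇒ p·6+(1-p)·5 = p·8+(1-p)·1 ⇒ p(-2) = (1-p)(-4) ⇒ p = 2/3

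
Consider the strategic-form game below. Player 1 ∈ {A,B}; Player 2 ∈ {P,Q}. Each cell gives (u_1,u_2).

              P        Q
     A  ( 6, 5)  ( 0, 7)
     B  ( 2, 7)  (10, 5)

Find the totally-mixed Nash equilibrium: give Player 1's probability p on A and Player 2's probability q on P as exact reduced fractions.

P1 mixes 1/2 on A; P2 mixes 5/7 on P

P1 indiff ⇒ q·6+(1-q)·0 = q·2+(1-q)·10 ⇒ q(4) = (1-q)(10) ⇒ q = 5/7
P2 indiff ⇒ p·5+(1-p)·7 = p·7+(1-p)·5 ⇒ p(-2) = (1-p)(-2) ⇒ p = 1/2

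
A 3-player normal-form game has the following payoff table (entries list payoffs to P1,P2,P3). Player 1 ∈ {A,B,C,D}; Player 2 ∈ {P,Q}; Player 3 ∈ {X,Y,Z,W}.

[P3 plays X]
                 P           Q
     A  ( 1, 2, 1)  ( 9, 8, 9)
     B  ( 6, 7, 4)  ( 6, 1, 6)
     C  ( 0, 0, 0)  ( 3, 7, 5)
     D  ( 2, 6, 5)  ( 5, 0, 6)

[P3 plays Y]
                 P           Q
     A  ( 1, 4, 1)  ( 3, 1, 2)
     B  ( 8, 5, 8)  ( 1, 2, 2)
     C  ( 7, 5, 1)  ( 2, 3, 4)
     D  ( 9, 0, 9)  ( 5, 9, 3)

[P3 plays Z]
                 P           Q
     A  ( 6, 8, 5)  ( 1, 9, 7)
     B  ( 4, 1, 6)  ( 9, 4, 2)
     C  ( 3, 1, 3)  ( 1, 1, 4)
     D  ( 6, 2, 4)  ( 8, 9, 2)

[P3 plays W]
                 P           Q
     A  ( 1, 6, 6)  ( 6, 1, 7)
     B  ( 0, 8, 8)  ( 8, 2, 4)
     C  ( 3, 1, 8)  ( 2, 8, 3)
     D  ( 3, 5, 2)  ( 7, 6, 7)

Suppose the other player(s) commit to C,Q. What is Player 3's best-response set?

P3 best: {X}

u_3(X vs C,Q) = 5
u_3(Y vs C,Q) = 4
u_3(Z vs C,Q) = 4
u_3(W vs C,Q) = 3
max payoff 5 at {X}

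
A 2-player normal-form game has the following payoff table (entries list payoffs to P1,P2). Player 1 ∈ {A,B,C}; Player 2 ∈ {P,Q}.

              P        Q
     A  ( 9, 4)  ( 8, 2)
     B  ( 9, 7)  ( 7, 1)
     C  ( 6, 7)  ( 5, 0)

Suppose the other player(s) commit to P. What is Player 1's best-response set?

u_1(A vs P) = 9
u_1(B vs P) = 9
u_1(C vs P) = 6
max payoff 9 at {A,B}

P1 best: {A,B}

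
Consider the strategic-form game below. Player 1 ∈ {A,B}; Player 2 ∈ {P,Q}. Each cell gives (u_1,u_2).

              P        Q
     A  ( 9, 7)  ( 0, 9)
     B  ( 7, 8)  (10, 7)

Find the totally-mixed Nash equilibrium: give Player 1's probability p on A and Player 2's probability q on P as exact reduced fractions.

P1 indiff ⇒ q·9+(1-q)·0 = q·7+(1-q)·10 ⇒ q(2) = (1-q)(10) ⇒ q = 5/6
P2 indiff ⇒ p·7+(1-p)·8 = p·9+(1-p)·7 ⇒ p(-2) = (1-p)(-1) ⇒ p = 1/3

p=1/3, q=5/6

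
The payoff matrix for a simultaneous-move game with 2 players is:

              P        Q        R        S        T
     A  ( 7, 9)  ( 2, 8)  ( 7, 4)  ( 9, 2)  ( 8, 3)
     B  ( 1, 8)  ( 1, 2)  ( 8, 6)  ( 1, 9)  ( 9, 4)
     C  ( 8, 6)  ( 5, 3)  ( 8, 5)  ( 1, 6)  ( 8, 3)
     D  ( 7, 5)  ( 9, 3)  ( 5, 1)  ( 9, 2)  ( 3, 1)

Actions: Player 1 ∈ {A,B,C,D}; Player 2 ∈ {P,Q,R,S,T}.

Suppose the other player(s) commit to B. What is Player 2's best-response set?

u_2(P vs B) = 8
u_2(Q vs B) = 2
u_2(R vs B) = 6
u_2(S vs B) = 9
u_2(T vs B) = 4
max payoff 9 at {S}

argmax u_2 = {S}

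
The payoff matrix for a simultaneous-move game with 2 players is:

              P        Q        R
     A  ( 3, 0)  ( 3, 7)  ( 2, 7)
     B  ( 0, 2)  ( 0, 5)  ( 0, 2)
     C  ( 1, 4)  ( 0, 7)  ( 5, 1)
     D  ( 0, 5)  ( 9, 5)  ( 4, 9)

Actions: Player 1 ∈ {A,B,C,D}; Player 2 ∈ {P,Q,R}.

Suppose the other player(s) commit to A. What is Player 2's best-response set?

u_2(P vs A) = 0
u_2(Q vs A) = 7
u_2(R vs A) = 7
max payoff 7 at {Q,R}

argmax u_2 = {Q,R}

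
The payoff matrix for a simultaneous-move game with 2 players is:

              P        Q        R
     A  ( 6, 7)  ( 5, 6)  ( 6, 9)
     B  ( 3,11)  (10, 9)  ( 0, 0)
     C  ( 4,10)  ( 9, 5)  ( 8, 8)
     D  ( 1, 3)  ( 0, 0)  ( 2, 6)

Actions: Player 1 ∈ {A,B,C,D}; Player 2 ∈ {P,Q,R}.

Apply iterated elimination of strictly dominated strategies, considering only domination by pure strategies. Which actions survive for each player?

P1 drop D (A beats it: P:6>1 Q:5>0 R:6>2)
P2 drop Q (P beats it: A:7>6 B:11>9 C:10>5)
P1 drop B (A beats it: P:6>3 R:6>0)
P1→{A,C} P2→{P,R}

Remaining: P1:{A,C} P2:{P,R}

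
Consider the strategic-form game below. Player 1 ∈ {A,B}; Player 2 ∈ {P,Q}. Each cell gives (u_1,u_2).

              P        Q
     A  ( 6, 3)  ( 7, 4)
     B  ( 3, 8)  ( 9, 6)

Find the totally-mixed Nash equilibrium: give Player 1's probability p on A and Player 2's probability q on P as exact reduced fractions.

P1 indiff ⇒ q·6+(1-q)·7 = q·3+(1-q)·9 ⇒ q(3) = (1-q)(2) ⇒ q = 2/5
P2 indiff ⇒ p·3+(1-p)·8 = p·4+(1-p)·6 ⇒ p(-1) = (1-p)(-2) ⇒ p = 2/3

p=2/3, q=2/5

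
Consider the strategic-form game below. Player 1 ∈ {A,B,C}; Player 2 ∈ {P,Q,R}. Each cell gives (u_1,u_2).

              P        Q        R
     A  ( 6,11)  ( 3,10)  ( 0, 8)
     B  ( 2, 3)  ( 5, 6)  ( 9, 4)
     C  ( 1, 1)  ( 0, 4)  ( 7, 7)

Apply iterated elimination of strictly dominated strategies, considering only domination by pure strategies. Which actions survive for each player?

P1 drop C (B beats it: P:2>1 Q:5>0 R:9>7)
P2 drop R (Q beats it: A:10>8 B:6>4)
P1→{A,B} P2→{P,Q}

IESDS → P1:{A,B} P2:{P,Q}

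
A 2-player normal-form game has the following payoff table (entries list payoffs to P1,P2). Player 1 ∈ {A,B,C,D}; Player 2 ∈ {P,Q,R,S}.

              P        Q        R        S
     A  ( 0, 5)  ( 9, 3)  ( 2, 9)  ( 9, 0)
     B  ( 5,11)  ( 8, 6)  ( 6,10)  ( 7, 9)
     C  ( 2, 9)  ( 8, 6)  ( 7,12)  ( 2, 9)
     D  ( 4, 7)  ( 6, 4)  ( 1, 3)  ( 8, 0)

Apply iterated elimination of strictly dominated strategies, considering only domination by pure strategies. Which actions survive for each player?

IESDS → P1:{B,C} P2:{P,R}

P2 drop Q (P beats it: A:5>3 B:11>6 C:9>6 D:7>4)
P2 drop S (R beats it: A:9>0 B:10>9 C:12>9 D:3>0)
P1 drop A (B beats it: P:5>0 R:6>2)
P1 drop D (B beats it: P:5>4 R:6>1)
P1→{B,C} P2→{P,R}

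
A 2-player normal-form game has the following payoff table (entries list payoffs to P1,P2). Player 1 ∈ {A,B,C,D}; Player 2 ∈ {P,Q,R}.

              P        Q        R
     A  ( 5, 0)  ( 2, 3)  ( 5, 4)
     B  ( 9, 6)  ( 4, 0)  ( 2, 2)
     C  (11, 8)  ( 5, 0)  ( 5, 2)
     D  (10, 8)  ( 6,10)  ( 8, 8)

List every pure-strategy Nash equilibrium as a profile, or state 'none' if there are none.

Nash profiles: (C,P), (D,Q)

(A,P): not NE [P1→C gives 11>5; P2→R gives 4>0]
(A,Q): not NE [P1→D gives 6>2; P2→R gives 4>3]
(A,R): not NE [P1→D gives 8>5]
(B,P): not NE [P1→C gives 11>9]
(B,Q): not NE [P1→D gives 6>4; P2→P gives 6>0]
(B,R): not NE [P1→D gives 8>2; P2→P gives 6>2]
(C,P): NE
(C,Q): not NE [P1→D gives 6>5; P2→P gives 8>0]
(C,R): not NE [P1→D gives 8>5; P2→P gives 8>2]
(D,P): not NE [P1→C gives 11>10; P2→Q gives 10>8]
(D,Q): NE
(D,R): not NE [P2→Q gives 10>8]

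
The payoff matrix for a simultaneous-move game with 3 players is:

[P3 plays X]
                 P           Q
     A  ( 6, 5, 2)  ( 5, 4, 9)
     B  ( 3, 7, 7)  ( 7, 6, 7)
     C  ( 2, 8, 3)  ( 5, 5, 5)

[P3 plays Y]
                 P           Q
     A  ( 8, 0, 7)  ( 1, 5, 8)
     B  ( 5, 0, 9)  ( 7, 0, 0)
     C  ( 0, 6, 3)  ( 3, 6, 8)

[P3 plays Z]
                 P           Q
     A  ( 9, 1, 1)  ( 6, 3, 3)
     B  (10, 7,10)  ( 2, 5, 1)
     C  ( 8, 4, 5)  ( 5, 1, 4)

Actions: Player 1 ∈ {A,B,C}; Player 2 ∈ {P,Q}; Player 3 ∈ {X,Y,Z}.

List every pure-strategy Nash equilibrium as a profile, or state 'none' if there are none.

(A,P,X): not NE [P3→Y gives 7>2]
(A,P,Y): not NE [P2→Q gives 5>0]
(A,P,Z): not NE [P1→B gives 10>9; P2→Q gives 3>1; P3→Y gives 7>1]
(A,Q,X): not NE [P1→B gives 7>5; P2→P gives 5>4]
(A,Q,Y): not NE [P1→B gives 7>1; P3→X gives 9>8]
(A,Q,Z): not NE [P3→X gives 9>3]
(B,P,X): not NE [P1→A gives 6>3; P3→Z gives 10>7]
(B,P,Y): not NE [P1→A gives 8>5; P3→Z gives 10>9]
(B,P,Z): NE
(B,Q,X): not NE [P2→P gives 7>6]
(B,Q,Y): not NE [P3→X gives 7>0]
(B,Q,Z): not NE [P1→A gives 6>2; P2→P gives 7>5; P3→X gives 7>1]
(C,P,X): not NE [P1→A gives 6>2; P3→Z gives 5>3]
(C,P,Y): not NE [P1→A gives 8>0; P3→Z gives 5>3]
(C,P,Z): not NE [P1→B gives 10>8]
(C,Q,X): not NE [P1→B gives 7>5; P2→P gives 8>5; P3→Y gives 8>5]
(C,Q,Y): not NE [P1→B gives 7>3]
(C,Q,Z): not NE [P1→A gives 6>5; P2→P gives 4>1; P3→Y gives 8>4]

PSNE = {(B,P,Z)}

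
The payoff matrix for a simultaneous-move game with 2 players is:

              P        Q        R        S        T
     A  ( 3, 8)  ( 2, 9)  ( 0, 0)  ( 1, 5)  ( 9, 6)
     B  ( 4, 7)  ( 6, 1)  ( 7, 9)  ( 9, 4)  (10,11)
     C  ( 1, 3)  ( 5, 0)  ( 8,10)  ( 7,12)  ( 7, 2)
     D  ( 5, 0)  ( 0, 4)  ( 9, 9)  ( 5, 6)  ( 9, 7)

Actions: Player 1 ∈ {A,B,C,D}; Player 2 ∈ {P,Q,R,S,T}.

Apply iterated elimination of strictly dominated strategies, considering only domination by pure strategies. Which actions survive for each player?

P1 drop A (B beats it: P:4>3 Q:6>2 R:7>0 S:9>1 T:10>9)
P2 drop P (R beats it: B:9>7 C:10>3 D:9>0)
P2 drop Q (R beats it: B:9>1 C:10>0 D:9>4)
P1→{B,C,D} P2→{R,S,T}

IESDS → P1:{B,C,D} P2:{R,S,T}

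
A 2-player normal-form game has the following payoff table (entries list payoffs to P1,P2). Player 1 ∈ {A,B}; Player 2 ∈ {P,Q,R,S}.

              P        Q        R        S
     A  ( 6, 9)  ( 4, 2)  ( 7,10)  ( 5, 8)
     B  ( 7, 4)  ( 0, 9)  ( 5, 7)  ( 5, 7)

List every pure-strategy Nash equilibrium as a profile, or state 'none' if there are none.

(A,P): not NE [P1→B gives 7>6; P2→R gives 10>9]
(A,Q): not NE [P2→R gives 10>2]
(A,R): NE
(A,S): not NE [P2→R gives 10>8]
(B,P): not NE [P2→Q gives 9>4]
(B,Q): not NE [P1→A gives 4>0]
(B,R): not NE [P1→A gives 7>5; P2→Q gives 9>7]
(B,S): not NE [P2→Q gives 9>7]

Nash profiles: (A,R)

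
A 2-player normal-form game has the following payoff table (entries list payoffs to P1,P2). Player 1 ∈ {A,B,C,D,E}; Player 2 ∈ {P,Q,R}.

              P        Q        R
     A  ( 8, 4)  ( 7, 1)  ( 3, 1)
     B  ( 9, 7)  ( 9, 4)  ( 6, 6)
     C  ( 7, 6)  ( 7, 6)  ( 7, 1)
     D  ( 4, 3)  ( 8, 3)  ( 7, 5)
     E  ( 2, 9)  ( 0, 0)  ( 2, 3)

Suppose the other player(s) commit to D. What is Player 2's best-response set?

BR_2 = {R}

u_2(P vs D) = 3
u_2(Q vs D) = 3
u_2(R vs D) = 5
max payoff 5 at {R}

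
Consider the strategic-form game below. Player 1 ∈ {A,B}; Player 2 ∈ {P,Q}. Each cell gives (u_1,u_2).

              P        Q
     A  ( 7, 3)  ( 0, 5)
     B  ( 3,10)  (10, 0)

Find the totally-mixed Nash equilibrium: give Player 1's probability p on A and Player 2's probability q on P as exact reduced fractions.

P1 indiff ⇒ q·7+(1-q)·0 = q·3+(1-q)·10 ⇒ q(4) = (1-q)(10) ⇒ q = 5/7
P2 indiff ⇒ p·3+(1-p)·10 = p·5+(1-p)·0 ⇒ p(-2) = (1-p)(-10) ⇒ p = 5/6

(p,q) = (5/6, 5/7)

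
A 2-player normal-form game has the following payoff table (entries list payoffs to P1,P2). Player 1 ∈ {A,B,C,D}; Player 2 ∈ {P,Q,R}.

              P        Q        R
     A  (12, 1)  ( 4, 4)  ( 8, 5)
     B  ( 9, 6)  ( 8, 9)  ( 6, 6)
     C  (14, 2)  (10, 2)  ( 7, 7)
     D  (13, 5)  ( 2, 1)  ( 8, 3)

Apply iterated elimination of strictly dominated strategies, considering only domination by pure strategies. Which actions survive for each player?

Remaining: P1:{A,C,D} P2:{P,R}

P1 drop B (C beats it: P:14>9 Q:10>8 R:7>6)
P2 drop Q (R beats it: A:5>4 C:7>2 D:3>1)
P1→{A,C,D} P2→{P,R}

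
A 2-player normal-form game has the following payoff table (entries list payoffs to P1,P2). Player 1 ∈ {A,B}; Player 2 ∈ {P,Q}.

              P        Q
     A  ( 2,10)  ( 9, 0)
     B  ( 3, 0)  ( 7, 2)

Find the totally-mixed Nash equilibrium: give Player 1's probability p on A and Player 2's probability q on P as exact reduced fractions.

P1 indiff ⇒ q·2+(1-q)·9 = q·3+(1-q)·7 ⇒ q(-1) = (1-q)(-2) ⇒ q = 2/3
P2 indiff ⇒ p·10+(1-p)·0 = p·0+(1-p)·2 ⇒ p(10) = (1-p)(2) ⇒ p = 1/6

(p,q) = (1/6, 2/3)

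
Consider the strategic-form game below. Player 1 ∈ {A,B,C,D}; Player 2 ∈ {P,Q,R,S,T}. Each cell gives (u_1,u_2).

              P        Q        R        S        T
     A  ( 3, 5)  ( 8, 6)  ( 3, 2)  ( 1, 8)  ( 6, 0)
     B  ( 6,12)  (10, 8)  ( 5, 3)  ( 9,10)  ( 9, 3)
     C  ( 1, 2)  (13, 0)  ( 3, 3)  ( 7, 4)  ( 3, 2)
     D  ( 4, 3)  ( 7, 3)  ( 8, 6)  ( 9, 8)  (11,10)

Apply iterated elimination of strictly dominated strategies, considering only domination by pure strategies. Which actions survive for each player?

IESDS → P1:{B,D} P2:{P,S,T}

P1 drop A (B beats it: P:6>3 Q:10>8 R:5>3 S:9>1 T:9>6)
P2 drop Q (S beats it: B:10>8 C:4>0 D:8>3)
P1 drop C (B beats it: P:6>1 R:5>3 S:9>7 T:9>3)
P2 drop R (S beats it: B:10>3 D:8>6)
P1→{B,D} P2→{P,S,T}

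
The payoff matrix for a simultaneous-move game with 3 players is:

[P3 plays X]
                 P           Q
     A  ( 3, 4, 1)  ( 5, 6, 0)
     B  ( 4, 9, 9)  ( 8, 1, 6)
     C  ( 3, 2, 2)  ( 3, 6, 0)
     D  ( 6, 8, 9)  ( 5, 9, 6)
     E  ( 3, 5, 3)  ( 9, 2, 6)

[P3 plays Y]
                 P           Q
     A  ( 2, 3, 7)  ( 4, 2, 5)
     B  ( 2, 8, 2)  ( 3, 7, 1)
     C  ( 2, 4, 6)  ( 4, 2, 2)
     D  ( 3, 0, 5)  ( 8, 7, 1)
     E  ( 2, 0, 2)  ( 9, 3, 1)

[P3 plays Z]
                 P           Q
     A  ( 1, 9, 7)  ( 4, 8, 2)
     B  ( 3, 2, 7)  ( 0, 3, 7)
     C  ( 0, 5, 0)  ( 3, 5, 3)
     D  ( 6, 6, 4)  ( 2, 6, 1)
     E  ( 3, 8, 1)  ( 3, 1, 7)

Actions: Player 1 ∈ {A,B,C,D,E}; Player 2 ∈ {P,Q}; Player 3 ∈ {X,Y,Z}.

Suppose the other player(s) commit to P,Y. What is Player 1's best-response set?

P1 best: {D}

u_1(A vs P,Y) = 2
u_1(B vs P,Y) = 2
u_1(C vs P,Y) = 2
u_1(D vs P,Y) = 3
u_1(E vs P,Y) = 2
max payoff 3 at {D}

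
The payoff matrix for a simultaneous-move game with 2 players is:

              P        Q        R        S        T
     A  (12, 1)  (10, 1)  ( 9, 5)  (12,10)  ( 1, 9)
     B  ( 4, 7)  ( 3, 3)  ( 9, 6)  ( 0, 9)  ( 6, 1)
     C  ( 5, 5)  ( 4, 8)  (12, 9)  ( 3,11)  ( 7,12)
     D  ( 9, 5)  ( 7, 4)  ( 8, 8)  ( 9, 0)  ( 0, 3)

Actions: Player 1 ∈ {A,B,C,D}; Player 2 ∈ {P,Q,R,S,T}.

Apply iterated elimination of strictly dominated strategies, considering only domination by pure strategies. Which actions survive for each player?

Survivors P1:{A,C} P2:{S,T}

P1 drop B (C beats it: P:5>4 Q:4>3 R:12>9 S:3>0 T:7>6)
P1 drop D (A beats it: P:12>9 Q:10>7 R:9>8 S:12>9 T:1>0)
P2 drop P (R beats it: A:5>1 C:9>5)
P2 drop Q (R beats it: A:5>1 C:9>8)
P2 drop R (S beats it: A:10>5 C:11>9)
P1→{A,C} P2→{S,T}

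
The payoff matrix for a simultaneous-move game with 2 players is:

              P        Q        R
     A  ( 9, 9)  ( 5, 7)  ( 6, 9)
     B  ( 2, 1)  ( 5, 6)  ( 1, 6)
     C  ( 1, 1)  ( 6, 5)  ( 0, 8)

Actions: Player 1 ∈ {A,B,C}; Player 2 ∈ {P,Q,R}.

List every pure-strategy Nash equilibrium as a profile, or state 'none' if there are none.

(A,P): NE
(A,Q): not NE [P1→C gives 6>5; P2→R gives 9>7]
(A,R): NE
(B,P): not NE [P1→A gives 9>2; P2→R gives 6>1]
(B,Q): not NE [P1→C gives 6>5]
(B,R): not NE [P1→A gives 6>1]
(C,P): not NE [P1→A gives 9>1; P2→R gives 8>1]
(C,Q): not NE [P2→R gives 8>5]
(C,R): not NE [P1→A gives 6>0]

NE set: (A,P), (A,R)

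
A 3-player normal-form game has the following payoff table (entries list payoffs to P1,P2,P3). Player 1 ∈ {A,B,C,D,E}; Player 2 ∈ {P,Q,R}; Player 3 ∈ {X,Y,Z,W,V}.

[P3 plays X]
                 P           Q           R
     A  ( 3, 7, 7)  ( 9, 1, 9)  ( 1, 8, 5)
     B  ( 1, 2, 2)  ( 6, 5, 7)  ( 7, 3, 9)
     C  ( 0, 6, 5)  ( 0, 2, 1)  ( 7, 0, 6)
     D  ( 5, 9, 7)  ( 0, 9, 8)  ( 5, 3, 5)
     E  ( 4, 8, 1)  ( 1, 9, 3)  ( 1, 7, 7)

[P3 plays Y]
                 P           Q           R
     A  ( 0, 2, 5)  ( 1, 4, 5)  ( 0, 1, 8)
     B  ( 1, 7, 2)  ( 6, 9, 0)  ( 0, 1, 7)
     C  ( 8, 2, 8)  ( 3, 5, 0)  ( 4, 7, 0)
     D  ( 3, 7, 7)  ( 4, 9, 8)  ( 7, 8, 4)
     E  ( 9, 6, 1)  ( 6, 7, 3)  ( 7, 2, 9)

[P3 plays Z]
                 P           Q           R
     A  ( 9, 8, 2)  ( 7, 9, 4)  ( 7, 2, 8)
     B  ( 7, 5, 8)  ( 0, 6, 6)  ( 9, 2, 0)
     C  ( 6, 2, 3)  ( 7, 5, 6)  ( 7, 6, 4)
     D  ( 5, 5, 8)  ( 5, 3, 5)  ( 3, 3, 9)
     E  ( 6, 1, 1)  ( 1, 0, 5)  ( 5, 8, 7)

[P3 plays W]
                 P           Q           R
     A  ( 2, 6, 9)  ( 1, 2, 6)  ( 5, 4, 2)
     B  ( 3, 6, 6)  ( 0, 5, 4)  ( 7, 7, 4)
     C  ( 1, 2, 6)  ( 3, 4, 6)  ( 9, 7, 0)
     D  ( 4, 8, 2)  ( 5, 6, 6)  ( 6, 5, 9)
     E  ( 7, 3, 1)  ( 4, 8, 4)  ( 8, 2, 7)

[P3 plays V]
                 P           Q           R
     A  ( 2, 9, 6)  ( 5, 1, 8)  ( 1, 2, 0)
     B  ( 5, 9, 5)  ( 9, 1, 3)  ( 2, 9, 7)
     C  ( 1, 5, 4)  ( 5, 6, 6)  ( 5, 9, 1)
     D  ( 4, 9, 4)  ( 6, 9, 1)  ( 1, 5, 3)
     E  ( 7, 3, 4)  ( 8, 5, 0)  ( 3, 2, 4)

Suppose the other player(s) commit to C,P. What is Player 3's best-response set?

P3 best: {Y}

u_3(X vs C,P) = 5
u_3(Y vs C,P) = 8
u_3(Z vs C,P) = 3
u_3(W vs C,P) = 6
u_3(V vs C,P) = 4
max payoff 8 at {Y}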